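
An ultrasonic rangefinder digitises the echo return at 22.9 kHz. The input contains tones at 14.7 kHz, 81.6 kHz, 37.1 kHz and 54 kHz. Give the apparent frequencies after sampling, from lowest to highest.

8.2 kHz, 8.7 kHz, 10 kHz

fs/2 = 11.45 kHz.
14.7 kHz > fs/2 = 11.45 kHz, folds to fs − 14.7 kHz = 8.2 kHz.
81.6 kHz mod fs = 12.9 kHz.
12.9 kHz > fs/2 = 11.45 kHz, folds to fs − 12.9 kHz = 10 kHz.
37.1 kHz mod fs = 14.2 kHz.
14.2 kHz > fs/2 = 11.45 kHz, folds to fs − 14.2 kHz = 8.7 kHz.
54 kHz mod fs = 8.2 kHz.
8.2 kHz ≤ fs/2 = 11.45 kHz, appears at 8.2 kHz.
Distinct values: {8.2 kHz, 8.7 kHz, 10 kHz}.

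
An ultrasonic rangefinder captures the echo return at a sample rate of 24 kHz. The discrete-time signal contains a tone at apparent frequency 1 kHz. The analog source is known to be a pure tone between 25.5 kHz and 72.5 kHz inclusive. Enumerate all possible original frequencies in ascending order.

Frequencies that alias to 1 kHz are k·fs ± 1 kHz for integer k ≥ 0.
k=0: 1 kHz.
k=1: 23 kHz, 25 kHz.
k=2: 47 kHz, 49 kHz.
k=3: 71 kHz, 73 kHz.
k=4: 95 kHz, 97 kHz.
Within [25.5 kHz, 72.5 kHz]: 47 kHz, 49 kHz, 71 kHz.

47 kHz, 49 kHz, 71 kHz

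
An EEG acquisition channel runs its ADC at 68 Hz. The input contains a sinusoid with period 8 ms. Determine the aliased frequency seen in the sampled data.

11 Hz

T = 8 ms → f = 1/T = 125 Hz.
125 Hz mod fs = 57 Hz.
57 Hz > fs/2 = 34 Hz, folds to fs − 57 Hz = 11 Hz.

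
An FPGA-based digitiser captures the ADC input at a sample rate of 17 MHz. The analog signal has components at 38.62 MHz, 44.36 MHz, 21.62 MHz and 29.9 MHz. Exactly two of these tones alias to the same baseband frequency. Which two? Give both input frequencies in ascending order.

fs/2 = 8.5 MHz.
38.62 MHz mod fs = 4.62 MHz.
4.62 MHz ≤ fs/2 = 8.5 MHz, appears at 4.62 MHz.
44.36 MHz mod fs = 10.36 MHz.
10.36 MHz > fs/2 = 8.5 MHz, folds to fs − 10.36 MHz = 6.64 MHz.
21.62 MHz mod fs = 4.62 MHz.
4.62 MHz ≤ fs/2 = 8.5 MHz, appears at 4.62 MHz.
29.9 MHz mod fs = 12.9 MHz.
12.9 MHz > fs/2 = 8.5 MHz, folds to fs − 12.9 MHz = 4.1 MHz.
21.62 MHz and 38.62 MHz both map to 4.62 MHz.

21.62 MHz, 38.62 MHz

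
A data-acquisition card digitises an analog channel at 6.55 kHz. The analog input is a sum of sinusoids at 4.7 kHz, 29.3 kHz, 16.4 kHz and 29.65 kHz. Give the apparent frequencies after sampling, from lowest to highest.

fs/2 = 3.275 kHz.
4.7 kHz > fs/2 = 3.275 kHz, folds to fs − 4.7 kHz = 1.85 kHz.
29.3 kHz mod fs = 3.1 kHz.
3.1 kHz ≤ fs/2 = 3.275 kHz, appears at 3.1 kHz.
16.4 kHz mod fs = 3.3 kHz.
3.3 kHz > fs/2 = 3.275 kHz, folds to fs − 3.3 kHz = 3.25 kHz.
29.65 kHz mod fs = 3.45 kHz.
3.45 kHz > fs/2 = 3.275 kHz, folds to fs − 3.45 kHz = 3.1 kHz.
Distinct values: {1.85 kHz, 3.1 kHz, 3.25 kHz}.

1.85 kHz, 3.1 kHz, 3.25 kHz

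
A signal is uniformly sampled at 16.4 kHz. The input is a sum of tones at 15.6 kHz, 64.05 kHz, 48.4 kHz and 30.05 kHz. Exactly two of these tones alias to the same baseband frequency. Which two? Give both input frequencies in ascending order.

fs/2 = 8.2 kHz.
15.6 kHz > fs/2 = 8.2 kHz, folds to fs − 15.6 kHz = 0.8 kHz.
64.05 kHz mod fs = 14.85 kHz.
14.85 kHz > fs/2 = 8.2 kHz, folds to fs − 14.85 kHz = 1.55 kHz.
48.4 kHz mod fs = 15.6 kHz.
15.6 kHz > fs/2 = 8.2 kHz, folds to fs − 15.6 kHz = 0.8 kHz.
30.05 kHz mod fs = 13.65 kHz.
13.65 kHz > fs/2 = 8.2 kHz, folds to fs − 13.65 kHz = 2.75 kHz.
15.6 kHz and 48.4 kHz both map to 0.8 kHz.

15.6 kHz, 48.4 kHz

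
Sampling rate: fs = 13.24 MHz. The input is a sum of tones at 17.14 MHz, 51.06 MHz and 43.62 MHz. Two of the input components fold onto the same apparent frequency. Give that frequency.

3.9 MHz

fs/2 = 6.62 MHz.
17.14 MHz mod fs = 3.9 MHz.
3.9 MHz ≤ fs/2 = 6.62 MHz, appears at 3.9 MHz.
51.06 MHz mod fs = 11.34 MHz.
11.34 MHz > fs/2 = 6.62 MHz, folds to fs − 11.34 MHz = 1.9 MHz.
43.62 MHz mod fs = 3.9 MHz.
3.9 MHz ≤ fs/2 = 6.62 MHz, appears at 3.9 MHz.
17.14 MHz and 43.62 MHz both map to 3.9 MHz.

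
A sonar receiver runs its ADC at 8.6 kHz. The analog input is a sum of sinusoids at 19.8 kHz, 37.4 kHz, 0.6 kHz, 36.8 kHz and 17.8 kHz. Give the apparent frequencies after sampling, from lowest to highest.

fs/2 = 4.3 kHz.
19.8 kHz mod fs = 2.6 kHz.
2.6 kHz ≤ fs/2 = 4.3 kHz, appears at 2.6 kHz.
37.4 kHz mod fs = 3 kHz.
3 kHz ≤ fs/2 = 4.3 kHz, appears at 3 kHz.
0.6 kHz ≤ fs/2 = 4.3 kHz, passes unchanged.
36.8 kHz mod fs = 2.4 kHz.
2.4 kHz ≤ fs/2 = 4.3 kHz, appears at 2.4 kHz.
17.8 kHz mod fs = 0.6 kHz.
0.6 kHz ≤ fs/2 = 4.3 kHz, appears at 0.6 kHz.
Distinct values: {0.6 kHz, 2.4 kHz, 2.6 kHz, 3 kHz}.

0.6 kHz, 2.4 kHz, 2.6 kHz, 3 kHz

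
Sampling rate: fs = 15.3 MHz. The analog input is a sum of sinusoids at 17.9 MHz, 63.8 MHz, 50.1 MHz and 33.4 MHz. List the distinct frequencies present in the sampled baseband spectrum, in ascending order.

2.6 MHz, 2.8 MHz, 4.2 MHz

fs/2 = 7.65 MHz.
17.9 MHz mod fs = 2.6 MHz.
2.6 MHz ≤ fs/2 = 7.65 MHz, appears at 2.6 MHz.
63.8 MHz mod fs = 2.6 MHz.
2.6 MHz ≤ fs/2 = 7.65 MHz, appears at 2.6 MHz.
50.1 MHz mod fs = 4.2 MHz.
4.2 MHz ≤ fs/2 = 7.65 MHz, appears at 4.2 MHz.
33.4 MHz mod fs = 2.8 MHz.
2.8 MHz ≤ fs/2 = 7.65 MHz, appears at 2.8 MHz.
Distinct values: {2.6 MHz, 2.8 MHz, 4.2 MHz}.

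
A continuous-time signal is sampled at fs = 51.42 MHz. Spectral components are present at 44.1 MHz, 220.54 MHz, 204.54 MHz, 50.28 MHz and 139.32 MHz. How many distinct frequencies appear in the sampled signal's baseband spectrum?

fs/2 = 25.71 MHz.
44.1 MHz > fs/2 = 25.71 MHz, folds to fs − 44.1 MHz = 7.32 MHz.
220.54 MHz mod fs = 14.86 MHz.
14.86 MHz ≤ fs/2 = 25.71 MHz, appears at 14.86 MHz.
204.54 MHz mod fs = 50.28 MHz.
50.28 MHz > fs/2 = 25.71 MHz, folds to fs − 50.28 MHz = 1.14 MHz.
50.28 MHz > fs/2 = 25.71 MHz, folds to fs − 50.28 MHz = 1.14 MHz.
139.32 MHz mod fs = 36.48 MHz.
36.48 MHz > fs/2 = 25.71 MHz, folds to fs − 36.48 MHz = 14.94 MHz.
Distinct values: {1.14 MHz, 7.32 MHz, 14.86 MHz, 14.94 MHz} → 4.

4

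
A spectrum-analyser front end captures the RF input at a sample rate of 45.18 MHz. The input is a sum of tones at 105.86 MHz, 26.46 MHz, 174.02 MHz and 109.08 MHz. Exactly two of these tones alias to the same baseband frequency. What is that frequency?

18.72 MHz

fs/2 = 22.59 MHz.
105.86 MHz mod fs = 15.5 MHz.
15.5 MHz ≤ fs/2 = 22.59 MHz, appears at 15.5 MHz.
26.46 MHz > fs/2 = 22.59 MHz, folds to fs − 26.46 MHz = 18.72 MHz.
174.02 MHz mod fs = 38.48 MHz.
38.48 MHz > fs/2 = 22.59 MHz, folds to fs − 38.48 MHz = 6.7 MHz.
109.08 MHz mod fs = 18.72 MHz.
18.72 MHz ≤ fs/2 = 22.59 MHz, appears at 18.72 MHz.
26.46 MHz and 109.08 MHz both map to 18.72 MHz.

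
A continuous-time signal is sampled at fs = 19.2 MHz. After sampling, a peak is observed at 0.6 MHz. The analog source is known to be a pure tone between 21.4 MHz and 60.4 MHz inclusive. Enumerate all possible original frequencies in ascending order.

Frequencies that alias to 0.6 MHz are k·fs ± 0.6 MHz for integer k ≥ 0.
k=0: 0.6 MHz.
k=1: 18.6 MHz, 19.8 MHz.
k=2: 37.8 MHz, 39 MHz.
k=3: 57 MHz, 58.2 MHz.
k=4: 76.2 MHz, 77.4 MHz.
Within [21.4 MHz, 60.4 MHz]: 37.8 MHz, 39 MHz, 57 MHz, 58.2 MHz.

37.8 MHz, 39 MHz, 57 MHz, 58.2 MHz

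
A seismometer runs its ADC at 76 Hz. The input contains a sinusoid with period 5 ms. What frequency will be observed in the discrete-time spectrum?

28 Hz

T = 5 ms → f = 1/T = 200 Hz.
200 Hz mod fs = 48 Hz.
48 Hz > fs/2 = 38 Hz, folds to fs − 48 Hz = 28 Hz.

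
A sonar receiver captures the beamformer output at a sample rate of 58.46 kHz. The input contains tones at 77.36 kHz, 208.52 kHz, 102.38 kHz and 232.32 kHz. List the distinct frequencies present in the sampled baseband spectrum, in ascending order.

fs/2 = 29.23 kHz.
77.36 kHz mod fs = 18.9 kHz.
18.9 kHz ≤ fs/2 = 29.23 kHz, appears at 18.9 kHz.
208.52 kHz mod fs = 33.14 kHz.
33.14 kHz > fs/2 = 29.23 kHz, folds to fs − 33.14 kHz = 25.32 kHz.
102.38 kHz mod fs = 43.92 kHz.
43.92 kHz > fs/2 = 29.23 kHz, folds to fs − 43.92 kHz = 14.54 kHz.
232.32 kHz mod fs = 56.94 kHz.
56.94 kHz > fs/2 = 29.23 kHz, folds to fs − 56.94 kHz = 1.52 kHz.
Distinct values: {1.52 kHz, 14.54 kHz, 18.9 kHz, 25.32 kHz}.

1.52 kHz, 14.54 kHz, 18.9 kHz, 25.32 kHz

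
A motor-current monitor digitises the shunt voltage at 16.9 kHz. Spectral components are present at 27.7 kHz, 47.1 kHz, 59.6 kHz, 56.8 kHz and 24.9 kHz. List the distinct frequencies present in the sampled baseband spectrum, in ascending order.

fs/2 = 8.45 kHz.
27.7 kHz mod fs = 10.8 kHz.
10.8 kHz > fs/2 = 8.45 kHz, folds to fs − 10.8 kHz = 6.1 kHz.
47.1 kHz mod fs = 13.3 kHz.
13.3 kHz > fs/2 = 8.45 kHz, folds to fs − 13.3 kHz = 3.6 kHz.
59.6 kHz mod fs = 8.9 kHz.
8.9 kHz > fs/2 = 8.45 kHz, folds to fs − 8.9 kHz = 8 kHz.
56.8 kHz mod fs = 6.1 kHz.
6.1 kHz ≤ fs/2 = 8.45 kHz, appears at 6.1 kHz.
24.9 kHz mod fs = 8 kHz.
8 kHz ≤ fs/2 = 8.45 kHz, appears at 8 kHz.
Distinct values: {3.6 kHz, 6.1 kHz, 8 kHz}.

3.6 kHz, 6.1 kHz, 8 kHz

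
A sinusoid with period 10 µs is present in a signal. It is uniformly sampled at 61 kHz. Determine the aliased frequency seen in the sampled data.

T = 10 µs → f = 1/T = 100 kHz.
100 kHz mod fs = 39 kHz.
39 kHz > fs/2 = 30.5 kHz, folds to fs − 39 kHz = 22 kHz.

22 kHz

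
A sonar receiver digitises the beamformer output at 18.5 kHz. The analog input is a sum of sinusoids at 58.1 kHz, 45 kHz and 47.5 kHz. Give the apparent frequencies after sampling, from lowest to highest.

2.6 kHz, 8 kHz

fs/2 = 9.25 kHz.
58.1 kHz mod fs = 2.6 kHz.
2.6 kHz ≤ fs/2 = 9.25 kHz, appears at 2.6 kHz.
45 kHz mod fs = 8 kHz.
8 kHz ≤ fs/2 = 9.25 kHz, appears at 8 kHz.
47.5 kHz mod fs = 10.5 kHz.
10.5 kHz > fs/2 = 9.25 kHz, folds to fs − 10.5 kHz = 8 kHz.
Distinct values: {2.6 kHz, 8 kHz}.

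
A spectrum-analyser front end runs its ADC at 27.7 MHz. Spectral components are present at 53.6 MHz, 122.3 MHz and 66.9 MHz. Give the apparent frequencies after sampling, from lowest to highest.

fs/2 = 13.85 MHz.
53.6 MHz mod fs = 25.9 MHz.
25.9 MHz > fs/2 = 13.85 MHz, folds to fs − 25.9 MHz = 1.8 MHz.
122.3 MHz mod fs = 11.5 MHz.
11.5 MHz ≤ fs/2 = 13.85 MHz, appears at 11.5 MHz.
66.9 MHz mod fs = 11.5 MHz.
11.5 MHz ≤ fs/2 = 13.85 MHz, appears at 11.5 MHz.
Distinct values: {1.8 MHz, 11.5 MHz}.

1.8 MHz, 11.5 MHz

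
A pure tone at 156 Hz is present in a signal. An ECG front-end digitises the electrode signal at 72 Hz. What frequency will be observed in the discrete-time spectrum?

12 Hz

156 Hz mod fs = 12 Hz.
12 Hz ≤ fs/2 = 36 Hz, appears at 12 Hz.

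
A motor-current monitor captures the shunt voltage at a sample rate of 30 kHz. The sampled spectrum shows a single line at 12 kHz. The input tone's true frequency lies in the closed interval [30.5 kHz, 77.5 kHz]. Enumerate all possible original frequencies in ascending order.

Frequencies that alias to 12 kHz are k·fs ± 12 kHz for integer k ≥ 0.
k=0: 12 kHz.
k=1: 18 kHz, 42 kHz.
k=2: 48 kHz, 72 kHz.
k=3: 78 kHz, 102 kHz.
Within [30.5 kHz, 77.5 kHz]: 42 kHz, 48 kHz, 72 kHz.

42 kHz, 48 kHz, 72 kHz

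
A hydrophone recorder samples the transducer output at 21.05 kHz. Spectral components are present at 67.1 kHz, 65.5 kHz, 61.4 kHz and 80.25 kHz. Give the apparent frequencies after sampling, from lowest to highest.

1.75 kHz, 2.35 kHz, 3.95 kHz

fs/2 = 10.525 kHz.
67.1 kHz mod fs = 3.95 kHz.
3.95 kHz ≤ fs/2 = 10.525 kHz, appears at 3.95 kHz.
65.5 kHz mod fs = 2.35 kHz.
2.35 kHz ≤ fs/2 = 10.525 kHz, appears at 2.35 kHz.
61.4 kHz mod fs = 19.3 kHz.
19.3 kHz > fs/2 = 10.525 kHz, folds to fs − 19.3 kHz = 1.75 kHz.
80.25 kHz mod fs = 17.1 kHz.
17.1 kHz > fs/2 = 10.525 kHz, folds to fs − 17.1 kHz = 3.95 kHz.
Distinct values: {1.75 kHz, 2.35 kHz, 3.95 kHz}.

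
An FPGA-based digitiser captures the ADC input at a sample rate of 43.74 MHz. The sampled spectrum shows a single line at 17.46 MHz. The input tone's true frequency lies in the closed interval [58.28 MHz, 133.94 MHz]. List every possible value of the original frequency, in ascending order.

61.2 MHz, 70.02 MHz, 104.94 MHz, 113.76 MHz

Frequencies that alias to 17.46 MHz are k·fs ± 17.46 MHz for integer k ≥ 0.
k=0: 17.46 MHz.
k=1: 26.28 MHz, 61.2 MHz.
k=2: 70.02 MHz, 104.94 MHz.
k=3: 113.76 MHz, 148.68 MHz.
k=4: 157.5 MHz, 192.42 MHz.
Within [58.28 MHz, 133.94 MHz]: 61.2 MHz, 70.02 MHz, 104.94 MHz, 113.76 MHz.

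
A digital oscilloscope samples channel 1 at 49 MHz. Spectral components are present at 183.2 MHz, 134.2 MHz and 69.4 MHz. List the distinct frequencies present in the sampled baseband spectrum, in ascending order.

fs/2 = 24.5 MHz.
183.2 MHz mod fs = 36.2 MHz.
36.2 MHz > fs/2 = 24.5 MHz, folds to fs − 36.2 MHz = 12.8 MHz.
134.2 MHz mod fs = 36.2 MHz.
36.2 MHz > fs/2 = 24.5 MHz, folds to fs − 36.2 MHz = 12.8 MHz.
69.4 MHz mod fs = 20.4 MHz.
20.4 MHz ≤ fs/2 = 24.5 MHz, appears at 20.4 MHz.
Distinct values: {12.8 MHz, 20.4 MHz}.

12.8 MHz, 20.4 MHz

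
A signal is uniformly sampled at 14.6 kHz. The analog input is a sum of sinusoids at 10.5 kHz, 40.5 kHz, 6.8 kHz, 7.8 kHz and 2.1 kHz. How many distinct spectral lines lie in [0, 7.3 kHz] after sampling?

fs/2 = 7.3 kHz.
10.5 kHz > fs/2 = 7.3 kHz, folds to fs − 10.5 kHz = 4.1 kHz.
40.5 kHz mod fs = 11.3 kHz.
11.3 kHz > fs/2 = 7.3 kHz, folds to fs − 11.3 kHz = 3.3 kHz.
6.8 kHz ≤ fs/2 = 7.3 kHz, passes unchanged.
7.8 kHz > fs/2 = 7.3 kHz, folds to fs − 7.8 kHz = 6.8 kHz.
2.1 kHz ≤ fs/2 = 7.3 kHz, passes unchanged.
Distinct values: {2.1 kHz, 3.3 kHz, 4.1 kHz, 6.8 kHz} → 4.

4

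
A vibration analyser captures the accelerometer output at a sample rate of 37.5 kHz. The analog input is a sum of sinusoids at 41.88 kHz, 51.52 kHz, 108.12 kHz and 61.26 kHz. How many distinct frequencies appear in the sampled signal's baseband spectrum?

3

fs/2 = 18.75 kHz.
41.88 kHz mod fs = 4.38 kHz.
4.38 kHz ≤ fs/2 = 18.75 kHz, appears at 4.38 kHz.
51.52 kHz mod fs = 14.02 kHz.
14.02 kHz ≤ fs/2 = 18.75 kHz, appears at 14.02 kHz.
108.12 kHz mod fs = 33.12 kHz.
33.12 kHz > fs/2 = 18.75 kHz, folds to fs − 33.12 kHz = 4.38 kHz.
61.26 kHz mod fs = 23.76 kHz.
23.76 kHz > fs/2 = 18.75 kHz, folds to fs − 23.76 kHz = 13.74 kHz.
Distinct values: {4.38 kHz, 13.74 kHz, 14.02 kHz} → 3.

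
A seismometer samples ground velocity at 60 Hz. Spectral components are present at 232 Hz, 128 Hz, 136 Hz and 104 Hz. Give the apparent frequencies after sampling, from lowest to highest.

8 Hz, 16 Hz

fs/2 = 30 Hz.
232 Hz mod fs = 52 Hz.
52 Hz > fs/2 = 30 Hz, folds to fs − 52 Hz = 8 Hz.
128 Hz mod fs = 8 Hz.
8 Hz ≤ fs/2 = 30 Hz, appears at 8 Hz.
136 Hz mod fs = 16 Hz.
16 Hz ≤ fs/2 = 30 Hz, appears at 16 Hz.
104 Hz mod fs = 44 Hz.
44 Hz > fs/2 = 30 Hz, folds to fs − 44 Hz = 16 Hz.
Distinct values: {8 Hz, 16 Hz}.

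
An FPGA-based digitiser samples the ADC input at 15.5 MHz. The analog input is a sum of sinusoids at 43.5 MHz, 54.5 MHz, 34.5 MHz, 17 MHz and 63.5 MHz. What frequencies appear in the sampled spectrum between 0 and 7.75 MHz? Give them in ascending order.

1.5 MHz, 3 MHz, 3.5 MHz, 7.5 MHz

fs/2 = 7.75 MHz.
43.5 MHz mod fs = 12.5 MHz.
12.5 MHz > fs/2 = 7.75 MHz, folds to fs − 12.5 MHz = 3 MHz.
54.5 MHz mod fs = 8 MHz.
8 MHz > fs/2 = 7.75 MHz, folds to fs − 8 MHz = 7.5 MHz.
34.5 MHz mod fs = 3.5 MHz.
3.5 MHz ≤ fs/2 = 7.75 MHz, appears at 3.5 MHz.
17 MHz mod fs = 1.5 MHz.
1.5 MHz ≤ fs/2 = 7.75 MHz, appears at 1.5 MHz.
63.5 MHz mod fs = 1.5 MHz.
1.5 MHz ≤ fs/2 = 7.75 MHz, appears at 1.5 MHz.
Distinct values: {1.5 MHz, 3 MHz, 3.5 MHz, 7.5 MHz}.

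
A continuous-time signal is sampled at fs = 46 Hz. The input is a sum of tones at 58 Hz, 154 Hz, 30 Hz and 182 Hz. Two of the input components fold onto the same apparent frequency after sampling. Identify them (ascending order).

30 Hz, 154 Hz

fs/2 = 23 Hz.
58 Hz mod fs = 12 Hz.
12 Hz ≤ fs/2 = 23 Hz, appears at 12 Hz.
154 Hz mod fs = 16 Hz.
16 Hz ≤ fs/2 = 23 Hz, appears at 16 Hz.
30 Hz > fs/2 = 23 Hz, folds to fs − 30 Hz = 16 Hz.
182 Hz mod fs = 44 Hz.
44 Hz > fs/2 = 23 Hz, folds to fs − 44 Hz = 2 Hz.
30 Hz and 154 Hz both map to 16 Hz.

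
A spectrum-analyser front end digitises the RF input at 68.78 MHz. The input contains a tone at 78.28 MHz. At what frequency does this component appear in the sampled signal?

78.28 MHz mod fs = 9.5 MHz.
9.5 MHz ≤ fs/2 = 34.39 MHz, appears at 9.5 MHz.

9.5 MHz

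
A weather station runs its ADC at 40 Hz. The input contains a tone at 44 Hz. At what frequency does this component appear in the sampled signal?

4 Hz

44 Hz mod fs = 4 Hz.
4 Hz ≤ fs/2 = 20 Hz, appears at 4 Hz.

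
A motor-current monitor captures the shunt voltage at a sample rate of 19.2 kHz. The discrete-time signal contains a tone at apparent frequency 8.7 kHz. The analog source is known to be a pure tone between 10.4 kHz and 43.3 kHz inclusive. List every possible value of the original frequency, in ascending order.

Frequencies that alias to 8.7 kHz are k·fs ± 8.7 kHz for integer k ≥ 0.
k=0: 8.7 kHz.
k=1: 10.5 kHz, 27.9 kHz.
k=2: 29.7 kHz, 47.1 kHz.
k=3: 48.9 kHz, 66.3 kHz.
Within [10.4 kHz, 43.3 kHz]: 10.5 kHz, 27.9 kHz, 29.7 kHz.

10.5 kHz, 27.9 kHz, 29.7 kHz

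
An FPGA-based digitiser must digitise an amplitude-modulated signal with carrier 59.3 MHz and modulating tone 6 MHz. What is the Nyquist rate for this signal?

AM sidebands sit at fc ± fm = 53.3 MHz and 65.3 MHz.
Highest-frequency component: 65.3 MHz.
Nyquist rate = 2 × 65.3 MHz = 130.6 MHz.

130.6 MHz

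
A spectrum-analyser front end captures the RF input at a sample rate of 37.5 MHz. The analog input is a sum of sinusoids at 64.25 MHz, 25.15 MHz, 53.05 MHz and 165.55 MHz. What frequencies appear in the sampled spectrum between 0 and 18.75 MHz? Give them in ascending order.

10.75 MHz, 12.35 MHz, 15.55 MHz

fs/2 = 18.75 MHz.
64.25 MHz mod fs = 26.75 MHz.
26.75 MHz > fs/2 = 18.75 MHz, folds to fs − 26.75 MHz = 10.75 MHz.
25.15 MHz > fs/2 = 18.75 MHz, folds to fs − 25.15 MHz = 12.35 MHz.
53.05 MHz mod fs = 15.55 MHz.
15.55 MHz ≤ fs/2 = 18.75 MHz, appears at 15.55 MHz.
165.55 MHz mod fs = 15.55 MHz.
15.55 MHz ≤ fs/2 = 18.75 MHz, appears at 15.55 MHz.
Distinct values: {10.75 MHz, 12.35 MHz, 15.55 MHz}.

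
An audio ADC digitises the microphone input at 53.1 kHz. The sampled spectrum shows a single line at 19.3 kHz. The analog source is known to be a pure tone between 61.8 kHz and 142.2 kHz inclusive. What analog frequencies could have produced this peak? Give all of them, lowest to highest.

Frequencies that alias to 19.3 kHz are k·fs ± 19.3 kHz for integer k ≥ 0.
k=0: 19.3 kHz.
k=1: 33.8 kHz, 72.4 kHz.
k=2: 86.9 kHz, 125.5 kHz.
k=3: 140 kHz, 178.6 kHz.
k=4: 193.1 kHz, 231.7 kHz.
Within [61.8 kHz, 142.2 kHz]: 72.4 kHz, 86.9 kHz, 125.5 kHz, 140 kHz.

72.4 kHz, 86.9 kHz, 125.5 kHz, 140 kHz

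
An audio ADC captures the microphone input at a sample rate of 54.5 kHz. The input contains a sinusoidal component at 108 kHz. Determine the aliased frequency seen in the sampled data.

1 kHz

108 kHz mod fs = 53.5 kHz.
53.5 kHz > fs/2 = 27.25 kHz, folds to fs − 53.5 kHz = 1 kHz.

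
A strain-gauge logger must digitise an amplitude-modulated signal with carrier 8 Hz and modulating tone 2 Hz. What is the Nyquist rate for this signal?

20 Hz

AM sidebands sit at fc ± fm = 6 Hz and 10 Hz.
Highest-frequency component: 10 Hz.
Nyquist rate = 2 × 10 Hz = 20 Hz.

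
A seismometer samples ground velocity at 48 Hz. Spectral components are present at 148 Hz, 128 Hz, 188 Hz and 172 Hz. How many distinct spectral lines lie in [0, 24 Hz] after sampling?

3

fs/2 = 24 Hz.
148 Hz mod fs = 4 Hz.
4 Hz ≤ fs/2 = 24 Hz, appears at 4 Hz.
128 Hz mod fs = 32 Hz.
32 Hz > fs/2 = 24 Hz, folds to fs − 32 Hz = 16 Hz.
188 Hz mod fs = 44 Hz.
44 Hz > fs/2 = 24 Hz, folds to fs − 44 Hz = 4 Hz.
172 Hz mod fs = 28 Hz.
28 Hz > fs/2 = 24 Hz, folds to fs − 28 Hz = 20 Hz.
Distinct values: {4 Hz, 16 Hz, 20 Hz} → 3.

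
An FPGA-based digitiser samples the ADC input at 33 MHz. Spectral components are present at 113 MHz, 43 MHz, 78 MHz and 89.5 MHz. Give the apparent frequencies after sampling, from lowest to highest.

9.5 MHz, 10 MHz, 12 MHz, 14 MHz

fs/2 = 16.5 MHz.
113 MHz mod fs = 14 MHz.
14 MHz ≤ fs/2 = 16.5 MHz, appears at 14 MHz.
43 MHz mod fs = 10 MHz.
10 MHz ≤ fs/2 = 16.5 MHz, appears at 10 MHz.
78 MHz mod fs = 12 MHz.
12 MHz ≤ fs/2 = 16.5 MHz, appears at 12 MHz.
89.5 MHz mod fs = 23.5 MHz.
23.5 MHz > fs/2 = 16.5 MHz, folds to fs − 23.5 MHz = 9.5 MHz.
Distinct values: {9.5 MHz, 10 MHz, 12 MHz, 14 MHz}.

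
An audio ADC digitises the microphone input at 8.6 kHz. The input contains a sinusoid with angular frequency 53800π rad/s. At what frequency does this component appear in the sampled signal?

ω = 53800π rad/s → f = ω/(2π) = 26900 Hz = 26.9 kHz.
26.9 kHz mod fs = 1.1 kHz.
1.1 kHz ≤ fs/2 = 4.3 kHz, appears at 1.1 kHz.

1.1 kHz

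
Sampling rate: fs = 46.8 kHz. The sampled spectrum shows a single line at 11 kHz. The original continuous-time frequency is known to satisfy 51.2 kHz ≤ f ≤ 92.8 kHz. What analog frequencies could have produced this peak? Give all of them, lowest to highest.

57.8 kHz, 82.6 kHz

Frequencies that alias to 11 kHz are k·fs ± 11 kHz for integer k ≥ 0.
k=0: 11 kHz.
k=1: 35.8 kHz, 57.8 kHz.
k=2: 82.6 kHz, 104.6 kHz.
k=3: 129.4 kHz, 151.4 kHz.
Within [51.2 kHz, 92.8 kHz]: 57.8 kHz, 82.6 kHz.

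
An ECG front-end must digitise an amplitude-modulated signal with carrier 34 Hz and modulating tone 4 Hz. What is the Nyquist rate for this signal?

76 Hz

AM sidebands sit at fc ± fm = 30 Hz and 38 Hz.
Highest-frequency component: 38 Hz.
Nyquist rate = 2 × 38 Hz = 76 Hz.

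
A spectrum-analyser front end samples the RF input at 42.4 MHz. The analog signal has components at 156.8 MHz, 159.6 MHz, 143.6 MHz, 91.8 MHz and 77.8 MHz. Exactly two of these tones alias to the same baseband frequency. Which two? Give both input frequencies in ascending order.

fs/2 = 21.2 MHz.
156.8 MHz mod fs = 29.6 MHz.
29.6 MHz > fs/2 = 21.2 MHz, folds to fs − 29.6 MHz = 12.8 MHz.
159.6 MHz mod fs = 32.4 MHz.
32.4 MHz > fs/2 = 21.2 MHz, folds to fs − 32.4 MHz = 10 MHz.
143.6 MHz mod fs = 16.4 MHz.
16.4 MHz ≤ fs/2 = 21.2 MHz, appears at 16.4 MHz.
91.8 MHz mod fs = 7 MHz.
7 MHz ≤ fs/2 = 21.2 MHz, appears at 7 MHz.
77.8 MHz mod fs = 35.4 MHz.
35.4 MHz > fs/2 = 21.2 MHz, folds to fs − 35.4 MHz = 7 MHz.
77.8 MHz and 91.8 MHz both map to 7 MHz.

77.8 MHz, 91.8 MHz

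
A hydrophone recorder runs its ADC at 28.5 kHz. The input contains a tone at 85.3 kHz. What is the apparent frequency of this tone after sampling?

85.3 kHz mod fs = 28.3 kHz.
28.3 kHz > fs/2 = 14.25 kHz, folds to fs − 28.3 kHz = 0.2 kHz.

0.2 kHz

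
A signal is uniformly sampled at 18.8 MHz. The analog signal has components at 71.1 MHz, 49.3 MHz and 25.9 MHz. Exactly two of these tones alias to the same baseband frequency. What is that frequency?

7.1 MHz

fs/2 = 9.4 MHz.
71.1 MHz mod fs = 14.7 MHz.
14.7 MHz > fs/2 = 9.4 MHz, folds to fs − 14.7 MHz = 4.1 MHz.
49.3 MHz mod fs = 11.7 MHz.
11.7 MHz > fs/2 = 9.4 MHz, folds to fs − 11.7 MHz = 7.1 MHz.
25.9 MHz mod fs = 7.1 MHz.
7.1 MHz ≤ fs/2 = 9.4 MHz, appears at 7.1 MHz.
25.9 MHz and 49.3 MHz both map to 7.1 MHz.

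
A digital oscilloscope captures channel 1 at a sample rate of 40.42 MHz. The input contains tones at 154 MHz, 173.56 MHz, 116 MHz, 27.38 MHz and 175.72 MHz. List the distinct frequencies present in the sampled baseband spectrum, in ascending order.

fs/2 = 20.21 MHz.
154 MHz mod fs = 32.74 MHz.
32.74 MHz > fs/2 = 20.21 MHz, folds to fs − 32.74 MHz = 7.68 MHz.
173.56 MHz mod fs = 11.88 MHz.
11.88 MHz ≤ fs/2 = 20.21 MHz, appears at 11.88 MHz.
116 MHz mod fs = 35.16 MHz.
35.16 MHz > fs/2 = 20.21 MHz, folds to fs − 35.16 MHz = 5.26 MHz.
27.38 MHz > fs/2 = 20.21 MHz, folds to fs − 27.38 MHz = 13.04 MHz.
175.72 MHz mod fs = 14.04 MHz.
14.04 MHz ≤ fs/2 = 20.21 MHz, appears at 14.04 MHz.
Distinct values: {5.26 MHz, 7.68 MHz, 11.88 MHz, 13.04 MHz, 14.04 MHz}.

5.26 MHz, 7.68 MHz, 11.88 MHz, 13.04 MHz, 14.04 MHz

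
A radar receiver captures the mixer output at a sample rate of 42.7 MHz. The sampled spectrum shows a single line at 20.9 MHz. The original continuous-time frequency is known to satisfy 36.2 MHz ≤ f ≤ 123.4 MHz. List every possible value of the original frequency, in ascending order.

Frequencies that alias to 20.9 MHz are k·fs ± 20.9 MHz for integer k ≥ 0.
k=0: 20.9 MHz.
k=1: 21.8 MHz, 63.6 MHz.
k=2: 64.5 MHz, 106.3 MHz.
k=3: 107.2 MHz, 149 MHz.
k=4: 149.9 MHz, 191.7 MHz.
Within [36.2 MHz, 123.4 MHz]: 63.6 MHz, 64.5 MHz, 106.3 MHz, 107.2 MHz.

63.6 MHz, 64.5 MHz, 106.3 MHz, 107.2 MHz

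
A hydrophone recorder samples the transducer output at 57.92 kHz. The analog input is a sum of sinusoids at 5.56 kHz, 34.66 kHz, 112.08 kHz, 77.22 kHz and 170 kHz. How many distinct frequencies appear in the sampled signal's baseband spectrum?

fs/2 = 28.96 kHz.
5.56 kHz ≤ fs/2 = 28.96 kHz, passes unchanged.
34.66 kHz > fs/2 = 28.96 kHz, folds to fs − 34.66 kHz = 23.26 kHz.
112.08 kHz mod fs = 54.16 kHz.
54.16 kHz > fs/2 = 28.96 kHz, folds to fs − 54.16 kHz = 3.76 kHz.
77.22 kHz mod fs = 19.3 kHz.
19.3 kHz ≤ fs/2 = 28.96 kHz, appears at 19.3 kHz.
170 kHz mod fs = 54.16 kHz.
54.16 kHz > fs/2 = 28.96 kHz, folds to fs − 54.16 kHz = 3.76 kHz.
Distinct values: {3.76 kHz, 5.56 kHz, 19.3 kHz, 23.26 kHz} → 4.

4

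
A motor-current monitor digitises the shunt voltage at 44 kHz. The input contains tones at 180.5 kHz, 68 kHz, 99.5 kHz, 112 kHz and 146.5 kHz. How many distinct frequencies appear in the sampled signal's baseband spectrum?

fs/2 = 22 kHz.
180.5 kHz mod fs = 4.5 kHz.
4.5 kHz ≤ fs/2 = 22 kHz, appears at 4.5 kHz.
68 kHz mod fs = 24 kHz.
24 kHz > fs/2 = 22 kHz, folds to fs − 24 kHz = 20 kHz.
99.5 kHz mod fs = 11.5 kHz.
11.5 kHz ≤ fs/2 = 22 kHz, appears at 11.5 kHz.
112 kHz mod fs = 24 kHz.
24 kHz > fs/2 = 22 kHz, folds to fs − 24 kHz = 20 kHz.
146.5 kHz mod fs = 14.5 kHz.
14.5 kHz ≤ fs/2 = 22 kHz, appears at 14.5 kHz.
Distinct values: {4.5 kHz, 11.5 kHz, 14.5 kHz, 20 kHz} → 4.

4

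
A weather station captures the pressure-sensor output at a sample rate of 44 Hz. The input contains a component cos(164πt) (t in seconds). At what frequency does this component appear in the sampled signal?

ω = 164π rad/s → f = ω/(2π) = 82 Hz.
82 Hz mod fs = 38 Hz.
38 Hz > fs/2 = 22 Hz, folds to fs − 38 Hz = 6 Hz.

6 Hz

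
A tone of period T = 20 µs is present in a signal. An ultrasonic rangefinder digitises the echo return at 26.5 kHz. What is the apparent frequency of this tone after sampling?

T = 20 µs → f = 1/T = 50 kHz.
50 kHz mod fs = 23.5 kHz.
23.5 kHz > fs/2 = 13.25 kHz, folds to fs − 23.5 kHz = 3 kHz.

3 kHz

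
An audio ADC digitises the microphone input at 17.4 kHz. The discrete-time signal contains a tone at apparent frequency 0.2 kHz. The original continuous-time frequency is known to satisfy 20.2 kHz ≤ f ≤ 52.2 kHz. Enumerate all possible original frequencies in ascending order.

Frequencies that alias to 0.2 kHz are k·fs ± 0.2 kHz for integer k ≥ 0.
k=0: 0.2 kHz.
k=1: 17.2 kHz, 17.6 kHz.
k=2: 34.6 kHz, 35 kHz.
k=3: 52 kHz, 52.4 kHz.
k=4: 69.4 kHz, 69.8 kHz.
Within [20.2 kHz, 52.2 kHz]: 34.6 kHz, 35 kHz, 52 kHz.

34.6 kHz, 35 kHz, 52 kHz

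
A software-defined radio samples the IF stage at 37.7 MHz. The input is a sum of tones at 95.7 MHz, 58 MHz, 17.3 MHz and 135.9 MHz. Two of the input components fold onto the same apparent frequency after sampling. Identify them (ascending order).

58 MHz, 95.7 MHz

fs/2 = 18.85 MHz.
95.7 MHz mod fs = 20.3 MHz.
20.3 MHz > fs/2 = 18.85 MHz, folds to fs − 20.3 MHz = 17.4 MHz.
58 MHz mod fs = 20.3 MHz.
20.3 MHz > fs/2 = 18.85 MHz, folds to fs − 20.3 MHz = 17.4 MHz.
17.3 MHz ≤ fs/2 = 18.85 MHz, passes unchanged.
135.9 MHz mod fs = 22.8 MHz.
22.8 MHz > fs/2 = 18.85 MHz, folds to fs − 22.8 MHz = 14.9 MHz.
58 MHz and 95.7 MHz both map to 17.4 MHz.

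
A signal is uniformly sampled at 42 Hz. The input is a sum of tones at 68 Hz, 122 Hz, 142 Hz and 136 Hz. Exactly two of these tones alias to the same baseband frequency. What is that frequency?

16 Hz

fs/2 = 21 Hz.
68 Hz mod fs = 26 Hz.
26 Hz > fs/2 = 21 Hz, folds to fs − 26 Hz = 16 Hz.
122 Hz mod fs = 38 Hz.
38 Hz > fs/2 = 21 Hz, folds to fs − 38 Hz = 4 Hz.
142 Hz mod fs = 16 Hz.
16 Hz ≤ fs/2 = 21 Hz, appears at 16 Hz.
136 Hz mod fs = 10 Hz.
10 Hz ≤ fs/2 = 21 Hz, appears at 10 Hz.
68 Hz and 142 Hz both map to 16 Hz.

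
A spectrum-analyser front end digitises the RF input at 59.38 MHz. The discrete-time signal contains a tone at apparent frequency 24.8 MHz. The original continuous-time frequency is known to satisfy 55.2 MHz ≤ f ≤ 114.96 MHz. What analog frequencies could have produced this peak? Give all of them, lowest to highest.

84.18 MHz, 93.96 MHz

Frequencies that alias to 24.8 MHz are k·fs ± 24.8 MHz for integer k ≥ 0.
k=0: 24.8 MHz.
k=1: 34.58 MHz, 84.18 MHz.
k=2: 93.96 MHz, 143.56 MHz.
k=3: 153.34 MHz, 202.94 MHz.
Within [55.2 MHz, 114.96 MHz]: 84.18 MHz, 93.96 MHz.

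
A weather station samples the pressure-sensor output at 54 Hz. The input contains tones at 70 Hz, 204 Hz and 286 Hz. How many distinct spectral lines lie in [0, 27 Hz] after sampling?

fs/2 = 27 Hz.
70 Hz mod fs = 16 Hz.
16 Hz ≤ fs/2 = 27 Hz, appears at 16 Hz.
204 Hz mod fs = 42 Hz.
42 Hz > fs/2 = 27 Hz, folds to fs − 42 Hz = 12 Hz.
286 Hz mod fs = 16 Hz.
16 Hz ≤ fs/2 = 27 Hz, appears at 16 Hz.
Distinct values: {12 Hz, 16 Hz} → 2.

2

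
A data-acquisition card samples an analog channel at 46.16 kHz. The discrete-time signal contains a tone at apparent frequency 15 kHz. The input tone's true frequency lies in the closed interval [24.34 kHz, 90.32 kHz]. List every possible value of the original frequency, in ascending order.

31.16 kHz, 61.16 kHz, 77.32 kHz

Frequencies that alias to 15 kHz are k·fs ± 15 kHz for integer k ≥ 0.
k=0: 15 kHz.
k=1: 31.16 kHz, 61.16 kHz.
k=2: 77.32 kHz, 107.32 kHz.
k=3: 123.48 kHz, 153.48 kHz.
Within [24.34 kHz, 90.32 kHz]: 31.16 kHz, 61.16 kHz, 77.32 kHz.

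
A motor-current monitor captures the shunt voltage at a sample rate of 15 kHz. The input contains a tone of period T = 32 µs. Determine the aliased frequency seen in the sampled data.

T = 32 µs → f = 1/T = 31.25 kHz.
31.25 kHz mod fs = 1.25 kHz.
1.25 kHz ≤ fs/2 = 7.5 kHz, appears at 1.25 kHz.

1.25 kHz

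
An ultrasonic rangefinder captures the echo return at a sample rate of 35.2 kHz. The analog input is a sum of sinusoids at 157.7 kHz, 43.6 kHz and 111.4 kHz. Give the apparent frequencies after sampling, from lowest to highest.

5.8 kHz, 8.4 kHz, 16.9 kHz

fs/2 = 17.6 kHz.
157.7 kHz mod fs = 16.9 kHz.
16.9 kHz ≤ fs/2 = 17.6 kHz, appears at 16.9 kHz.
43.6 kHz mod fs = 8.4 kHz.
8.4 kHz ≤ fs/2 = 17.6 kHz, appears at 8.4 kHz.
111.4 kHz mod fs = 5.8 kHz.
5.8 kHz ≤ fs/2 = 17.6 kHz, appears at 5.8 kHz.
Distinct values: {5.8 kHz, 8.4 kHz, 16.9 kHz}.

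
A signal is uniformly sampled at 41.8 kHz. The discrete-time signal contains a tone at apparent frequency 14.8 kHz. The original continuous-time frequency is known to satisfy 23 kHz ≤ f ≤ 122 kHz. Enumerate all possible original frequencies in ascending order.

Frequencies that alias to 14.8 kHz are k·fs ± 14.8 kHz for integer k ≥ 0.
k=0: 14.8 kHz.
k=1: 27 kHz, 56.6 kHz.
k=2: 68.8 kHz, 98.4 kHz.
k=3: 110.6 kHz, 140.2 kHz.
k=4: 152.4 kHz, 182 kHz.
Within [23 kHz, 122 kHz]: 27 kHz, 56.6 kHz, 68.8 kHz, 98.4 kHz, 110.6 kHz.

27 kHz, 56.6 kHz, 68.8 kHz, 98.4 kHz, 110.6 kHz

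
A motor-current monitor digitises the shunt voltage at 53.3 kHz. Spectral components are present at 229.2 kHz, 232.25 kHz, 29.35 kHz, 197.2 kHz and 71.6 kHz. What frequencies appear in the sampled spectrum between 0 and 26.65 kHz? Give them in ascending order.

fs/2 = 26.65 kHz.
229.2 kHz mod fs = 16 kHz.
16 kHz ≤ fs/2 = 26.65 kHz, appears at 16 kHz.
232.25 kHz mod fs = 19.05 kHz.
19.05 kHz ≤ fs/2 = 26.65 kHz, appears at 19.05 kHz.
29.35 kHz > fs/2 = 26.65 kHz, folds to fs − 29.35 kHz = 23.95 kHz.
197.2 kHz mod fs = 37.3 kHz.
37.3 kHz > fs/2 = 26.65 kHz, folds to fs − 37.3 kHz = 16 kHz.
71.6 kHz mod fs = 18.3 kHz.
18.3 kHz ≤ fs/2 = 26.65 kHz, appears at 18.3 kHz.
Distinct values: {16 kHz, 18.3 kHz, 19.05 kHz, 23.95 kHz}.

16 kHz, 18.3 kHz, 19.05 kHz, 23.95 kHz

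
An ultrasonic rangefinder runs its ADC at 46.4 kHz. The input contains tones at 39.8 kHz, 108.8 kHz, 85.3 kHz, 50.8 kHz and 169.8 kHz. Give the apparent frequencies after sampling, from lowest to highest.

4.4 kHz, 6.6 kHz, 7.5 kHz, 15.8 kHz, 16 kHz

fs/2 = 23.2 kHz.
39.8 kHz > fs/2 = 23.2 kHz, folds to fs − 39.8 kHz = 6.6 kHz.
108.8 kHz mod fs = 16 kHz.
16 kHz ≤ fs/2 = 23.2 kHz, appears at 16 kHz.
85.3 kHz mod fs = 38.9 kHz.
38.9 kHz > fs/2 = 23.2 kHz, folds to fs − 38.9 kHz = 7.5 kHz.
50.8 kHz mod fs = 4.4 kHz.
4.4 kHz ≤ fs/2 = 23.2 kHz, appears at 4.4 kHz.
169.8 kHz mod fs = 30.6 kHz.
30.6 kHz > fs/2 = 23.2 kHz, folds to fs − 30.6 kHz = 15.8 kHz.
Distinct values: {4.4 kHz, 6.6 kHz, 7.5 kHz, 15.8 kHz, 16 kHz}.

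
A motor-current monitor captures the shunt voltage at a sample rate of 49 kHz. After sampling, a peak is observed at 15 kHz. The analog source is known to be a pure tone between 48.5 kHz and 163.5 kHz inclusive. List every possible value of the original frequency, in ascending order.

64 kHz, 83 kHz, 113 kHz, 132 kHz, 162 kHz

Frequencies that alias to 15 kHz are k·fs ± 15 kHz for integer k ≥ 0.
k=0: 15 kHz.
k=1: 34 kHz, 64 kHz.
k=2: 83 kHz, 113 kHz.
k=3: 132 kHz, 162 kHz.
k=4: 181 kHz, 211 kHz.
Within [48.5 kHz, 163.5 kHz]: 64 kHz, 83 kHz, 113 kHz, 132 kHz, 162 kHz.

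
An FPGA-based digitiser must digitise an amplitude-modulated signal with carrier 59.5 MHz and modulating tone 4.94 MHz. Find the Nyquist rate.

AM sidebands sit at fc ± fm = 54.56 MHz and 64.44 MHz.
Highest-frequency component: 64.44 MHz.
Nyquist rate = 2 × 64.44 MHz = 128.88 MHz.

128.88 MHz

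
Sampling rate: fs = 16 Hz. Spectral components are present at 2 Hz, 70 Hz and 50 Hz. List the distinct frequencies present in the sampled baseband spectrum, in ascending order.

2 Hz, 6 Hz

fs/2 = 8 Hz.
2 Hz ≤ fs/2 = 8 Hz, passes unchanged.
70 Hz mod fs = 6 Hz.
6 Hz ≤ fs/2 = 8 Hz, appears at 6 Hz.
50 Hz mod fs = 2 Hz.
2 Hz ≤ fs/2 = 8 Hz, appears at 2 Hz.
Distinct values: {2 Hz, 6 Hz}.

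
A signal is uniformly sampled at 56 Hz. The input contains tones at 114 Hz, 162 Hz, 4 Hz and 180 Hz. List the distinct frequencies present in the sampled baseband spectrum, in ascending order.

2 Hz, 4 Hz, 6 Hz, 12 Hz

fs/2 = 28 Hz.
114 Hz mod fs = 2 Hz.
2 Hz ≤ fs/2 = 28 Hz, appears at 2 Hz.
162 Hz mod fs = 50 Hz.
50 Hz > fs/2 = 28 Hz, folds to fs − 50 Hz = 6 Hz.
4 Hz ≤ fs/2 = 28 Hz, passes unchanged.
180 Hz mod fs = 12 Hz.
12 Hz ≤ fs/2 = 28 Hz, appears at 12 Hz.
Distinct values: {2 Hz, 4 Hz, 6 Hz, 12 Hz}.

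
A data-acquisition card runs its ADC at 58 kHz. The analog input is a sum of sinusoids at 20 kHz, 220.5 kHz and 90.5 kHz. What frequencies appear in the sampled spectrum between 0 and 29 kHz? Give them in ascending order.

fs/2 = 29 kHz.
20 kHz ≤ fs/2 = 29 kHz, passes unchanged.
220.5 kHz mod fs = 46.5 kHz.
46.5 kHz > fs/2 = 29 kHz, folds to fs − 46.5 kHz = 11.5 kHz.
90.5 kHz mod fs = 32.5 kHz.
32.5 kHz > fs/2 = 29 kHz, folds to fs − 32.5 kHz = 25.5 kHz.
Distinct values: {11.5 kHz, 20 kHz, 25.5 kHz}.

11.5 kHz, 20 kHz, 25.5 kHz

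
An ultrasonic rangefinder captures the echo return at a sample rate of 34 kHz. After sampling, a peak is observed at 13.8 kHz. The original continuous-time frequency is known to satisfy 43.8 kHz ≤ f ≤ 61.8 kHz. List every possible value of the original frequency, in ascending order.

Frequencies that alias to 13.8 kHz are k·fs ± 13.8 kHz for integer k ≥ 0.
k=0: 13.8 kHz.
k=1: 20.2 kHz, 47.8 kHz.
k=2: 54.2 kHz, 81.8 kHz.
k=3: 88.2 kHz, 115.8 kHz.
Within [43.8 kHz, 61.8 kHz]: 47.8 kHz, 54.2 kHz.

47.8 kHz, 54.2 kHz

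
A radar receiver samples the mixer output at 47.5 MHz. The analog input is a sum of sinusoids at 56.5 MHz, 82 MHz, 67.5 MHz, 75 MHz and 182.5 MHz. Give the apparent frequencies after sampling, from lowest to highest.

fs/2 = 23.75 MHz.
56.5 MHz mod fs = 9 MHz.
9 MHz ≤ fs/2 = 23.75 MHz, appears at 9 MHz.
82 MHz mod fs = 34.5 MHz.
34.5 MHz > fs/2 = 23.75 MHz, folds to fs − 34.5 MHz = 13 MHz.
67.5 MHz mod fs = 20 MHz.
20 MHz ≤ fs/2 = 23.75 MHz, appears at 20 MHz.
75 MHz mod fs = 27.5 MHz.
27.5 MHz > fs/2 = 23.75 MHz, folds to fs − 27.5 MHz = 20 MHz.
182.5 MHz mod fs = 40 MHz.
40 MHz > fs/2 = 23.75 MHz, folds to fs − 40 MHz = 7.5 MHz.
Distinct values: {7.5 MHz, 9 MHz, 13 MHz, 20 MHz}.

7.5 MHz, 9 MHz, 13 MHz, 20 MHz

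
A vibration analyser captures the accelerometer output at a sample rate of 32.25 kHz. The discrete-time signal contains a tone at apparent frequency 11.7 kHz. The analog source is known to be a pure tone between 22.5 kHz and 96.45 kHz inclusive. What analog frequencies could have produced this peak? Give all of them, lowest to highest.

Frequencies that alias to 11.7 kHz are k·fs ± 11.7 kHz for integer k ≥ 0.
k=0: 11.7 kHz.
k=1: 20.55 kHz, 43.95 kHz.
k=2: 52.8 kHz, 76.2 kHz.
k=3: 85.05 kHz, 108.45 kHz.
k=4: 117.3 kHz, 140.7 kHz.
Within [22.5 kHz, 96.45 kHz]: 43.95 kHz, 52.8 kHz, 76.2 kHz, 85.05 kHz.

43.95 kHz, 52.8 kHz, 76.2 kHz, 85.05 kHz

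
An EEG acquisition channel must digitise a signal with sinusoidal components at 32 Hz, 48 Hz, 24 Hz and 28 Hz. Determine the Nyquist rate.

96 Hz

Highest-frequency component: 48 Hz.
Nyquist rate = 2 × 48 Hz = 96 Hz.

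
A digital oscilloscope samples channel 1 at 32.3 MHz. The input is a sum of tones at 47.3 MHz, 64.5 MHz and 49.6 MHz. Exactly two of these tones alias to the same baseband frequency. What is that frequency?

fs/2 = 16.15 MHz.
47.3 MHz mod fs = 15 MHz.
15 MHz ≤ fs/2 = 16.15 MHz, appears at 15 MHz.
64.5 MHz mod fs = 32.2 MHz.
32.2 MHz > fs/2 = 16.15 MHz, folds to fs − 32.2 MHz = 0.1 MHz.
49.6 MHz mod fs = 17.3 MHz.
17.3 MHz > fs/2 = 16.15 MHz, folds to fs − 17.3 MHz = 15 MHz.
47.3 MHz and 49.6 MHz both map to 15 MHz.

15 MHz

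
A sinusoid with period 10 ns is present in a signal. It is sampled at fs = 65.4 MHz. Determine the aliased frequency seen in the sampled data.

T = 10 ns → f = 1/T = 100 MHz.
100 MHz mod fs = 34.6 MHz.
34.6 MHz > fs/2 = 32.7 MHz, folds to fs − 34.6 MHz = 30.8 MHz.

30.8 MHz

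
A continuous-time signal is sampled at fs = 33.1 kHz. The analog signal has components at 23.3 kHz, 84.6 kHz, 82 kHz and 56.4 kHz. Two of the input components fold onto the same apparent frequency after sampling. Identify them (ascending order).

fs/2 = 16.55 kHz.
23.3 kHz > fs/2 = 16.55 kHz, folds to fs − 23.3 kHz = 9.8 kHz.
84.6 kHz mod fs = 18.4 kHz.
18.4 kHz > fs/2 = 16.55 kHz, folds to fs − 18.4 kHz = 14.7 kHz.
82 kHz mod fs = 15.8 kHz.
15.8 kHz ≤ fs/2 = 16.55 kHz, appears at 15.8 kHz.
56.4 kHz mod fs = 23.3 kHz.
23.3 kHz > fs/2 = 16.55 kHz, folds to fs − 23.3 kHz = 9.8 kHz.
23.3 kHz and 56.4 kHz both map to 9.8 kHz.

23.3 kHz, 56.4 kHz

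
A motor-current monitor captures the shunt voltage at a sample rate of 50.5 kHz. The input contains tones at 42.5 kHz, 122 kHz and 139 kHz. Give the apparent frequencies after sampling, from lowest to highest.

8 kHz, 12.5 kHz, 21 kHz

fs/2 = 25.25 kHz.
42.5 kHz > fs/2 = 25.25 kHz, folds to fs − 42.5 kHz = 8 kHz.
122 kHz mod fs = 21 kHz.
21 kHz ≤ fs/2 = 25.25 kHz, appears at 21 kHz.
139 kHz mod fs = 38 kHz.
38 kHz > fs/2 = 25.25 kHz, folds to fs − 38 kHz = 12.5 kHz.
Distinct values: {8 kHz, 12.5 kHz, 21 kHz}.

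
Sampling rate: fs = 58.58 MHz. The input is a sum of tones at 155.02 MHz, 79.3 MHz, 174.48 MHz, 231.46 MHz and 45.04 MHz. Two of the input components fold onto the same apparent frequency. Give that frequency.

fs/2 = 29.29 MHz.
155.02 MHz mod fs = 37.86 MHz.
37.86 MHz > fs/2 = 29.29 MHz, folds to fs − 37.86 MHz = 20.72 MHz.
79.3 MHz mod fs = 20.72 MHz.
20.72 MHz ≤ fs/2 = 29.29 MHz, appears at 20.72 MHz.
174.48 MHz mod fs = 57.32 MHz.
57.32 MHz > fs/2 = 29.29 MHz, folds to fs − 57.32 MHz = 1.26 MHz.
231.46 MHz mod fs = 55.72 MHz.
55.72 MHz > fs/2 = 29.29 MHz, folds to fs − 55.72 MHz = 2.86 MHz.
45.04 MHz > fs/2 = 29.29 MHz, folds to fs − 45.04 MHz = 13.54 MHz.
79.3 MHz and 155.02 MHz both map to 20.72 MHz.

20.72 MHz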